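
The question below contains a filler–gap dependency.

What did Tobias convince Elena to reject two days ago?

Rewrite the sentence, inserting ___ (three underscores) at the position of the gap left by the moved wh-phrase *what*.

In situ: Tobias did convince Elena to reject what two days ago.
The filler 'what' is interpreted as the direct object of 'reject'. The gap is right after 'reject'.

What did Tobias convince Elena to reject ___ two days ago?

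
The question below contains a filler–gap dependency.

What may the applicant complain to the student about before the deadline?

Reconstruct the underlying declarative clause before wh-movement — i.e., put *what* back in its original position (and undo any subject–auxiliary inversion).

The applicant may complain to the student about what before the deadline.

The filler 'what' is interpreted as the object of the preposition 'about'. It moves to the left edge, and the trace sits right after 'about':
What may the applicant complain to the student about ___ before the deadline?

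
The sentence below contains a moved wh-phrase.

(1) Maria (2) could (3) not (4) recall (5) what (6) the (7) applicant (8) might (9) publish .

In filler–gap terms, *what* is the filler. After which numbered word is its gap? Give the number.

Underlying clause: The applicant might publish what.
'what' is the direct object of 'publish'. It moves to the left edge, and the trace sits right after 'publish':
Maria could not recall what the applicant might publish ___.
'publish' is word 9.

9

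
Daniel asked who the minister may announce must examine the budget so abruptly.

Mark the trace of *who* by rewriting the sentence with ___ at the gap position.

Daniel asked who the minister may announce ___ must examine the budget so abruptly.

Pre-movement form: The minister may announce who must examine the budget so abruptly.
'who' is the subject of the clause embedded under 'announce'. The gap is right after 'announce'.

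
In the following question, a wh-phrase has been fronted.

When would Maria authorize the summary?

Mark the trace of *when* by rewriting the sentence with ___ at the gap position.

When would Maria authorize the summary ___?

Underlying clause: Maria would authorize the summary when.
'when' is the temporal adjunct. The gap is right after 'summary'.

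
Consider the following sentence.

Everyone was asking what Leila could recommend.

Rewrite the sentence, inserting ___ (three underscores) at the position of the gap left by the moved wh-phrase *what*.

In situ: Leila could recommend what.
'what' is the direct object of 'recommend'. The gap is right after 'recommend'.

Everyone was asking what Leila could recommend ___.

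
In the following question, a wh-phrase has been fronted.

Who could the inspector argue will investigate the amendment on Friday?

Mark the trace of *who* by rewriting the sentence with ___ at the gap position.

Who could the inspector argue ___ will investigate the amendment on Friday?

Pre-movement form: The inspector could argue who will investigate the amendment on Friday.
The filler 'who' is interpreted as the subject of the clause embedded under 'argue'. The gap is right after 'argue'.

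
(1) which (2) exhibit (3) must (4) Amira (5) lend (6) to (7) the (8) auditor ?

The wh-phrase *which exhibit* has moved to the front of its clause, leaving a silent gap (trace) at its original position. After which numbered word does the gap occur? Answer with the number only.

Underlying clause: Amira must lend which exhibit to the auditor.
'which exhibit' is the direct object of 'lend'. Fronting leaves a gap immediately after 'lend':
Which exhibit must Amira lend ___ to the auditor?
'lend' is word 5.

5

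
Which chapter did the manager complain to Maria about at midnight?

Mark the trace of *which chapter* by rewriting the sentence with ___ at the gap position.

In situ: The manager did complain to Maria about which chapter at midnight.
'which chapter' is the object of the preposition 'about'. The gap is right after 'about'.

Which chapter did the manager complain to Maria about ___ at midnight?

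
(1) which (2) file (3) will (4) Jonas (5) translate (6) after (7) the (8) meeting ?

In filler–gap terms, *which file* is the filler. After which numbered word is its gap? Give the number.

Underlying clause: Jonas will translate which file after the meeting.
The filler 'which file' is interpreted as the direct object of 'translate'. Wh-movement fronts it, leaving a gap right after 'translate':
Which file will Jonas translate ___ after the meeting?
'translate' is word 5.

5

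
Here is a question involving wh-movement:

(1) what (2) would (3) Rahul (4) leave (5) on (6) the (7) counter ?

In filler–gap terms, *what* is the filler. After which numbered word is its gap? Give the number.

Underlying clause: Rahul would leave what on the counter.
'what' is the direct object of 'leave'. It moves to the left edge, and the trace sits right after 'leave':
What would Rahul leave ___ on the counter?
'leave' is word 4.

4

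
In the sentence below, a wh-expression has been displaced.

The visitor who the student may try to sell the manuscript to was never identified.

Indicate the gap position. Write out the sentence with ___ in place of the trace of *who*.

The visitor who the student may try to sell the manuscript to ___ was never identified.

'who' functions as the object of the preposition 'to' (recipient of 'sell'). The gap is right after 'to'.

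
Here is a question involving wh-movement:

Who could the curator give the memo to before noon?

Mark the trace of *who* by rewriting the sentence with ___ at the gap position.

Who could the curator give the memo to ___ before noon?

Underlying clause: The curator could give the memo to who before noon.
'who' is the object of the preposition 'to' (recipient of 'give'). The gap is right after 'to'.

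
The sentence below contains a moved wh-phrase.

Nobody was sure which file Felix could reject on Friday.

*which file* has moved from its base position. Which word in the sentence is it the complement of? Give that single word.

In situ: Felix could reject which file on Friday.
The filler 'which file' is interpreted as the direct object of 'reject'. Wh-movement fronts it, leaving a gap right after 'reject':
Nobody was sure which file Felix could reject ___ on Friday.

reject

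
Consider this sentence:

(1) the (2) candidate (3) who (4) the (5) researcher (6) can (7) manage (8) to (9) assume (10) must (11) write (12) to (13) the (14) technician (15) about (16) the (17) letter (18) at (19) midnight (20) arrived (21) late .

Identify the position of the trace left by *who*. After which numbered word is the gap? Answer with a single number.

The filler 'who' is interpreted as the subject of the clause embedded under 'assume'. Wh-movement fronts it, leaving a gap right after 'assume':
The candidate who the researcher can manage to assume ___ must write to the technician about the letter at midnight arrived late.
'assume' is word 9.

9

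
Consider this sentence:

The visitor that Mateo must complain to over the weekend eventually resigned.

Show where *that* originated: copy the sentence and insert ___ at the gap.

The visitor that Mateo must complain to ___ over the weekend eventually resigned.

The filler 'that' is interpreted as the object of the preposition 'to'. The gap is right after 'to'.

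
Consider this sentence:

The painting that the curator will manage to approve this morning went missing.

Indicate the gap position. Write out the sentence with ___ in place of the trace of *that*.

The filler 'that' is interpreted as the direct object of 'approve'. The gap is right after 'approve'.

The painting that the curator will manage to approve ___ this morning went missing.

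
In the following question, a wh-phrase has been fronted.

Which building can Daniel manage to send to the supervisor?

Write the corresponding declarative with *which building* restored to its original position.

Daniel can manage to send which building to the supervisor.

'which building' functions as the direct object of 'send'. It moves to the left edge, and the trace sits right after 'send':
Which building can Daniel manage to send ___ to the supervisor?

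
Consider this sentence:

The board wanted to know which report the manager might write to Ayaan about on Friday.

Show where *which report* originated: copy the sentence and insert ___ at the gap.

In situ: The manager might write to Ayaan about which report on Friday.
'which report' is the object of the preposition 'about'. The gap is right after 'about'.

The board wanted to know which report the manager might write to Ayaan about ___ on Friday.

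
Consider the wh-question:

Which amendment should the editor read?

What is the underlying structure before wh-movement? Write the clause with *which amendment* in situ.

The filler 'which amendment' is interpreted as the direct object of 'read'. Wh-movement fronts it, leaving a gap right after 'read':
Which amendment should the editor read ___?

The editor should read which amendment.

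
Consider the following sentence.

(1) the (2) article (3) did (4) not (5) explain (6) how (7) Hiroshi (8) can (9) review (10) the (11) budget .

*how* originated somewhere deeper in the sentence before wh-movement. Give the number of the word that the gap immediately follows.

11

In situ: Hiroshi can review the budget how.
The filler 'how' is interpreted as the manner adjunct. It moves to the left edge, and the trace sits right after 'budget':
The article did not explain how Hiroshi can review the budget ___.
'budget' is word 11.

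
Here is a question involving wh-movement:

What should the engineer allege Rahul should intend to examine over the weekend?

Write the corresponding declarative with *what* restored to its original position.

The filler 'what' is interpreted as the direct object of 'examine'. Wh-movement fronts it, leaving a gap right after 'examine':
What should the engineer allege Rahul should intend to examine ___ over the weekend?

The engineer should allege Rahul should intend to examine what over the weekend.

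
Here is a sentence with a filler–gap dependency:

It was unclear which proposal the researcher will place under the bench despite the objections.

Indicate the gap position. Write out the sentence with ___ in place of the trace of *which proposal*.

Underlying clause: The researcher will place which proposal under the bench despite the objections.
'which proposal' functions as the direct object of 'place'. The gap is right after 'place'.

It was unclear which proposal the researcher will place ___ under the bench despite the objections.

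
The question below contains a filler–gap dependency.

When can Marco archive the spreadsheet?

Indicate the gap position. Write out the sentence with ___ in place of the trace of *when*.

Pre-movement form: Marco can archive the spreadsheet when.
'when' is the temporal adjunct. The gap is right after 'spreadsheet'.

When can Marco archive the spreadsheet ___?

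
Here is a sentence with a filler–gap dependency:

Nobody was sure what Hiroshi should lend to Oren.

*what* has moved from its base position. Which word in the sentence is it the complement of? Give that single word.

Pre-movement form: Hiroshi should lend what to Oren.
'what' functions as the direct object of 'lend'. Fronting leaves a gap immediately after 'lend':
Nobody was sure what Hiroshi should lend ___ to Oren.

lend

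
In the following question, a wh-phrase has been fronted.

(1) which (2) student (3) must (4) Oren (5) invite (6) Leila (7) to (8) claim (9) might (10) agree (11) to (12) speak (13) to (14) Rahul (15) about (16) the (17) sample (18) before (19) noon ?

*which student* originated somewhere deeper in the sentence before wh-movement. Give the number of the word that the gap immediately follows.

8

Before movement: Oren must invite Leila to claim which student might agree to speak to Rahul about the sample before noon.
'which student' functions as the subject of the clause embedded under 'claim'. Wh-movement fronts it, leaving a gap right after 'claim':
Which student must Oren invite Leila to claim ___ might agree to speak to Rahul about the sample before noon?
'claim' is word 8.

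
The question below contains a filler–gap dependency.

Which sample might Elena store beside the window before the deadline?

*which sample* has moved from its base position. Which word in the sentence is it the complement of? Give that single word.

Before movement: Elena might store which sample beside the window before the deadline.
'which sample' functions as the direct object of 'store'. Wh-movement fronts it, leaving a gap right after 'store':
Which sample might Elena store ___ beside the window before the deadline?

store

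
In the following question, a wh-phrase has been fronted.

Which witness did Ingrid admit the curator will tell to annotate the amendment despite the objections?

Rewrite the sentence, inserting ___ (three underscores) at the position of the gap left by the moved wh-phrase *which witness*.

Which witness did Ingrid admit the curator will tell ___ to annotate the amendment despite the objections?

In situ: Ingrid did admit the curator will tell which witness to annotate the amendment despite the objections.
The filler 'which witness' is interpreted as the direct object of 'tell'. The gap is right after 'tell'.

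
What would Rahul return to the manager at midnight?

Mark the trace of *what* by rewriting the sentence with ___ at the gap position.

In situ: Rahul would return what to the manager at midnight.
'what' functions as the direct object of 'return'. The gap is right after 'return'.

What would Rahul return ___ to the manager at midnight?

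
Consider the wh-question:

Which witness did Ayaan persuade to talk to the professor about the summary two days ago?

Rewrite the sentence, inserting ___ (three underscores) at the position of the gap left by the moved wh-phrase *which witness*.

Pre-movement form: Ayaan did persuade which witness to talk to the professor about the summary two days ago.
The filler 'which witness' is interpreted as the direct object of 'persuade'. The gap is right after 'persuade'.

Which witness did Ayaan persuade ___ to talk to the professor about the summary two days ago?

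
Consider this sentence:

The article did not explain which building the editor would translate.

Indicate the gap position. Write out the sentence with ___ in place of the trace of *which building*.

The article did not explain which building the editor would translate ___.

Underlying clause: The editor would translate which building.
The filler 'which building' is interpreted as the direct object of 'translate'. The gap is right after 'translate'.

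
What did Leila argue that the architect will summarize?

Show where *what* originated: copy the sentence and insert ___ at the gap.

Before movement: Leila did argue that the architect will summarize what.
'what' is the direct object of 'summarize'. The gap is right after 'summarize'.

What did Leila argue that the architect will summarize ___?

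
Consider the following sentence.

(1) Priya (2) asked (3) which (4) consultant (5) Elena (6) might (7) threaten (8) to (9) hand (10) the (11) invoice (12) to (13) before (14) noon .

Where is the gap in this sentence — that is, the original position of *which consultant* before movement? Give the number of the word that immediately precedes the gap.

Pre-movement form: Elena might threaten to hand the invoice to which consultant before noon.
'which consultant' is the object of the preposition 'to' (recipient of 'hand'). Wh-movement fronts it, leaving a gap right after 'to':
Priya asked which consultant Elena might threaten to hand the invoice to ___ before noon.
'to' is word 12.

12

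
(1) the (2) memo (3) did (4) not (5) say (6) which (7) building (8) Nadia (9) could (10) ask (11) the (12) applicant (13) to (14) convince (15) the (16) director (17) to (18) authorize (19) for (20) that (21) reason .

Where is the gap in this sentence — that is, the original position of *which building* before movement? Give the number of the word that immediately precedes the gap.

18

Before movement: Nadia could ask the applicant to convince the director to authorize which building for that reason.
The filler 'which building' is interpreted as the direct object of 'authorize'. Wh-movement fronts it, leaving a gap right after 'authorize':
The memo did not say which building Nadia could ask the applicant to convince the director to authorize ___ for that reason.
'authorize' is word 18.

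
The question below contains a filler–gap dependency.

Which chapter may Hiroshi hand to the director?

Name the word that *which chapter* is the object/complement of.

hand

In situ: Hiroshi may hand which chapter to the director.
'which chapter' functions as the direct object of 'hand'. It moves to the left edge, and the trace sits right after 'hand':
Which chapter may Hiroshi hand ___ to the director?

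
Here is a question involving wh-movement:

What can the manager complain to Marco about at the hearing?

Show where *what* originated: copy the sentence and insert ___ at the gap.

What can the manager complain to Marco about ___ at the hearing?

Underlying clause: The manager can complain to Marco about what at the hearing.
'what' is the object of the preposition 'about'. The gap is right after 'about'.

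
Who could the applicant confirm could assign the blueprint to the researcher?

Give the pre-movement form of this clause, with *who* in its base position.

The applicant could confirm who could assign the blueprint to the researcher.

'who' is the subject of the clause embedded under 'confirm'. It moves to the left edge, and the trace sits right after 'confirm':
Who could the applicant confirm ___ could assign the blueprint to the researcher?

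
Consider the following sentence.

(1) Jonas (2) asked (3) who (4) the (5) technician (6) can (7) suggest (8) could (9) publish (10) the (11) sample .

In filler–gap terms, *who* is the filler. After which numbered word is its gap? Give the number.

In situ: The technician can suggest who could publish the sample.
'who' functions as the subject of the clause embedded under 'suggest'. Wh-movement fronts it, leaving a gap right after 'suggest':
Jonas asked who the technician can suggest ___ could publish the sample.
'suggest' is word 7.

7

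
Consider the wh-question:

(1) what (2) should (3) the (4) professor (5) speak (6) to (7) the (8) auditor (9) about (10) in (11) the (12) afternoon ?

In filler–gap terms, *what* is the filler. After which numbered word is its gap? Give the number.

Pre-movement form: The professor should speak to the auditor about what in the afternoon.
The filler 'what' is interpreted as the object of the preposition 'about'. It moves to the left edge, and the trace sits right after 'about':
What should the professor speak to the auditor about ___ in the afternoon?
'about' is word 9.

9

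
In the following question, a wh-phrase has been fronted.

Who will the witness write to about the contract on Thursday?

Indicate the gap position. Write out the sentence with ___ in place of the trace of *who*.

Who will the witness write to ___ about the contract on Thursday?

Before movement: The witness will write to who about the contract on Thursday.
'who' functions as the object of the preposition 'to'. The gap is right after 'to'.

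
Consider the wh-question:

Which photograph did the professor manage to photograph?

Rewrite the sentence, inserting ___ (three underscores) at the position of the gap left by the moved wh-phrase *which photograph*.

Underlying clause: The professor did manage to photograph which photograph.
The filler 'which photograph' is interpreted as the direct object of 'photograph'. The gap is right after 'photograph'.

Which photograph did the professor manage to photograph ___?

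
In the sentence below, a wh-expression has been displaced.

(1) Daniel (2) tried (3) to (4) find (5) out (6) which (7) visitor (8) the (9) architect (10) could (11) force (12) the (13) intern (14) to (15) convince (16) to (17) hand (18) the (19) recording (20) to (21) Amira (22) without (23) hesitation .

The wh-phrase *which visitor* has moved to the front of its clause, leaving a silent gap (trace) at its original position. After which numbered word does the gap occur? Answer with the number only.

15

In situ: The architect could force the intern to convince which visitor to hand the recording to Amira without hesitation.
'which visitor' is the direct object of 'convince'. It moves to the left edge, and the trace sits right after 'convince':
Daniel tried to find out which visitor the architect could force the intern to convince ___ to hand the recording to Amira without hesitation.
'convince' is word 15.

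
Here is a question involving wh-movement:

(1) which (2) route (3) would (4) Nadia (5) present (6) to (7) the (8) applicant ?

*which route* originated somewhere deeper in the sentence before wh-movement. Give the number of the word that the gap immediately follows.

Underlying clause: Nadia would present which route to the applicant.
'which route' is the direct object of 'present'. Fronting leaves a gap immediately after 'present':
Which route would Nadia present ___ to the applicant?
'present' is word 5.

5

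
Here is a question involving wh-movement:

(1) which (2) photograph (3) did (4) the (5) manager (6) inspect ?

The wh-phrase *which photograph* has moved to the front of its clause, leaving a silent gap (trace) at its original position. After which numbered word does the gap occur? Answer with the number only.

In situ: The manager did inspect which photograph.
'which photograph' functions as the direct object of 'inspect'. Fronting leaves a gap immediately after 'inspect':
Which photograph did the manager inspect ___?
'inspect' is word 6.

6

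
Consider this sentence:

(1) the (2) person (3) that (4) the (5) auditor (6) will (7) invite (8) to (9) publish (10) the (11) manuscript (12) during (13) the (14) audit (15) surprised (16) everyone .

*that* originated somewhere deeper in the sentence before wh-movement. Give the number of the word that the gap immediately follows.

The filler 'that' is interpreted as the direct object of 'invite'. Wh-movement fronts it, leaving a gap right after 'invite':
The person that the auditor will invite ___ to publish the manuscript during the audit surprised everyone.
'invite' is word 7.

7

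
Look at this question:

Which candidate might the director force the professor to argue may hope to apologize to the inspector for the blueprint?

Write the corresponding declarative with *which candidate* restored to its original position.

The filler 'which candidate' is interpreted as the subject of the clause embedded under 'argue'. Wh-movement fronts it, leaving a gap right after 'argue':
Which candidate might the director force the professor to argue ___ may hope to apologize to the inspector for the blueprint?

The director might force the professor to argue which candidate may hope to apologize to the inspector for the blueprint.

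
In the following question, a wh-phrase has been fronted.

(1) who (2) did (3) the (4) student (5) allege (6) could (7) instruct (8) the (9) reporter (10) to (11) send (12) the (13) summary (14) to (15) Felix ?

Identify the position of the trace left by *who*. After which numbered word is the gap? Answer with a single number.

In situ: The student did allege who could instruct the reporter to send the summary to Felix.
The filler 'who' is interpreted as the subject of the clause embedded under 'allege'. Wh-movement fronts it, leaving a gap right after 'allege':
Who did the student allege ___ could instruct the reporter to send the summary to Felix?
'allege' is word 5.

5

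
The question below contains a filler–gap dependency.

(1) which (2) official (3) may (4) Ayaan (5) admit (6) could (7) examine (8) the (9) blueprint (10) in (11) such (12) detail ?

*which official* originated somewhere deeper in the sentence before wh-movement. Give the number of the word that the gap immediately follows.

Before movement: Ayaan may admit which official could examine the blueprint in such detail.
'which official' is the subject of the clause embedded under 'admit'. Wh-movement fronts it, leaving a gap right after 'admit':
Which official may Ayaan admit ___ could examine the blueprint in such detail?
'admit' is word 5.

5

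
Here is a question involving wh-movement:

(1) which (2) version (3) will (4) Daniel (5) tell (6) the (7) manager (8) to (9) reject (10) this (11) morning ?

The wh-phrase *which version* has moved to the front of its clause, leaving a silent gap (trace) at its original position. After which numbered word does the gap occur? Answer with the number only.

9

Underlying clause: Daniel will tell the manager to reject which version this morning.
'which version' functions as the direct object of 'reject'. Fronting leaves a gap immediately after 'reject':
Which version will Daniel tell the manager to reject ___ this morning?
'reject' is word 9.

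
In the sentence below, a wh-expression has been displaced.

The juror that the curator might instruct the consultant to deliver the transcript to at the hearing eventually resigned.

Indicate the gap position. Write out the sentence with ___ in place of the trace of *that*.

The juror that the curator might instruct the consultant to deliver the transcript to ___ at the hearing eventually resigned.

The filler 'that' is interpreted as the object of the preposition 'to' (recipient of 'deliver'). The gap is right after 'to'.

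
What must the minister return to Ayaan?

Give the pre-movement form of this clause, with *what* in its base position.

The minister must return what to Ayaan.

The filler 'what' is interpreted as the direct object of 'return'. Fronting leaves a gap immediately after 'return':
What must the minister return ___ to Ayaan?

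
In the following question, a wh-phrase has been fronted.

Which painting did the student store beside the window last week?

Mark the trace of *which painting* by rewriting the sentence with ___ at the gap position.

Underlying clause: The student did store which painting beside the window last week.
The filler 'which painting' is interpreted as the direct object of 'store'. The gap is right after 'store'.

Which painting did the student store ___ beside the window last week?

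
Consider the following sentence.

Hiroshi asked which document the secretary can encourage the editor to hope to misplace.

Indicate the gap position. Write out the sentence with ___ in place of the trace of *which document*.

Before movement: The secretary can encourage the editor to hope to misplace which document.
'which document' is the direct object of 'misplace'. The gap is right after 'misplace'.

Hiroshi asked which document the secretary can encourage the editor to hope to misplace ___.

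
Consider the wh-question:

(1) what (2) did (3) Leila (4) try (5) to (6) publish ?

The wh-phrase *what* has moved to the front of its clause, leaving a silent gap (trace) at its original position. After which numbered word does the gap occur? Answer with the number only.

Underlying clause: Leila did try to publish what.
'what' is the direct object of 'publish'. It moves to the left edge, and the trace sits right after 'publish':
What did Leila try to publish ___?
'publish' is word 6.

6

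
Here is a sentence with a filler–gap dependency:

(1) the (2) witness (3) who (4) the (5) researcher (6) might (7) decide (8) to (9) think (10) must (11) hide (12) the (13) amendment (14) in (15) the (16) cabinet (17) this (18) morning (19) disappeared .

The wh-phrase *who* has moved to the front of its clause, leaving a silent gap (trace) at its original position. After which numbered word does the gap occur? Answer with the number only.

'who' is the subject of the clause embedded under 'think'. It moves to the left edge, and the trace sits right after 'think':
The witness who the researcher might decide to think ___ must hide the amendment in the cabinet this morning disappeared.
'think' is word 9.

9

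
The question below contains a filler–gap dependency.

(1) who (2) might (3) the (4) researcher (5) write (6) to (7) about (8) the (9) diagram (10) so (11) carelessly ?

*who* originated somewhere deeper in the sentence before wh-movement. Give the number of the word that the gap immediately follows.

6

Underlying clause: The researcher might write to who about the diagram so carelessly.
'who' is the object of the preposition 'to'. Wh-movement fronts it, leaving a gap right after 'to':
Who might the researcher write to ___ about the diagram so carelessly?
'to' is word 6.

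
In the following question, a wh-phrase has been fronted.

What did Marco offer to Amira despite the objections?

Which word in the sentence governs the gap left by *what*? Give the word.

Underlying clause: Marco did offer what to Amira despite the objections.
The filler 'what' is interpreted as the direct object of 'offer'. It moves to the left edge, and the trace sits right after 'offer':
What did Marco offer ___ to Amira despite the objections?

offer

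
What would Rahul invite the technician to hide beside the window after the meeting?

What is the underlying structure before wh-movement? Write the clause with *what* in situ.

'what' is the direct object of 'hide'. Fronting leaves a gap immediately after 'hide':
What would Rahul invite the technician to hide ___ beside the window after the meeting?

Rahul would invite the technician to hide what beside the window after the meeting.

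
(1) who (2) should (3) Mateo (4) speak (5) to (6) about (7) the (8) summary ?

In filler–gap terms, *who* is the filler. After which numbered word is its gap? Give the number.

In situ: Mateo should speak to who about the summary.
The filler 'who' is interpreted as the object of the preposition 'to'. Fronting leaves a gap immediately after 'to':
Who should Mateo speak to ___ about the summary?
'to' is word 5.

5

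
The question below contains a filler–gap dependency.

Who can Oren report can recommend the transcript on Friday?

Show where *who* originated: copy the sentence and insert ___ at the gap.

In situ: Oren can report who can recommend the transcript on Friday.
The filler 'who' is interpreted as the subject of the clause embedded under 'report'. The gap is right after 'report'.

Who can Oren report ___ can recommend the transcript on Friday?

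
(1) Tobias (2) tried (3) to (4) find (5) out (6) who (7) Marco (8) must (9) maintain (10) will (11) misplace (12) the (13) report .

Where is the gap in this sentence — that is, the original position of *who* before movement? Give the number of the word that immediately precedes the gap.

Pre-movement form: Marco must maintain who will misplace the report.
The filler 'who' is interpreted as the subject of the clause embedded under 'maintain'. Fronting leaves a gap immediately after 'maintain':
Tobias tried to find out who Marco must maintain ___ will misplace the report.
'maintain' is word 9.

9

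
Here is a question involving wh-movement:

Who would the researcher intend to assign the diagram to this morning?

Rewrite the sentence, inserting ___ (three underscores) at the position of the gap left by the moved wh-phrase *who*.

Who would the researcher intend to assign the diagram to ___ this morning?

Pre-movement form: The researcher would intend to assign the diagram to who this morning.
'who' functions as the object of the preposition 'to' (recipient of 'assign'). The gap is right after 'to'.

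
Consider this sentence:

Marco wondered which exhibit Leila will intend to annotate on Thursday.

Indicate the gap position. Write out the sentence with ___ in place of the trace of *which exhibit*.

Marco wondered which exhibit Leila will intend to annotate ___ on Thursday.

Before movement: Leila will intend to annotate which exhibit on Thursday.
'which exhibit' functions as the direct object of 'annotate'. The gap is right after 'annotate'.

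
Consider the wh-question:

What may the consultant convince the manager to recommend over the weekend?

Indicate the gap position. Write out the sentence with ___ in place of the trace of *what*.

What may the consultant convince the manager to recommend ___ over the weekend?

Before movement: The consultant may convince the manager to recommend what over the weekend.
'what' is the direct object of 'recommend'. The gap is right after 'recommend'.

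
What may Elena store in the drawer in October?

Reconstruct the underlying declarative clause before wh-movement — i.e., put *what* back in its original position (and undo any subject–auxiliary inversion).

'what' functions as the direct object of 'store'. Wh-movement fronts it, leaving a gap right after 'store':
What may Elena store ___ in the drawer in October?

Elena may store what in the drawer in October.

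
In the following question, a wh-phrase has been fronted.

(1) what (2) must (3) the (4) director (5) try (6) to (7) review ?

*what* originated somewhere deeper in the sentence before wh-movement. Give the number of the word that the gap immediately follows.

7

Underlying clause: The director must try to review what.
'what' functions as the direct object of 'review'. Fronting leaves a gap immediately after 'review':
What must the director try to review ___?
'review' is word 7.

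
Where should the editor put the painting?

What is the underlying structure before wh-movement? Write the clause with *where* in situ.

The editor should put the painting where.

'where' functions as the locative complement of 'put'. Wh-movement fronts it, leaving a gap right after 'painting':
Where should the editor put the painting ___?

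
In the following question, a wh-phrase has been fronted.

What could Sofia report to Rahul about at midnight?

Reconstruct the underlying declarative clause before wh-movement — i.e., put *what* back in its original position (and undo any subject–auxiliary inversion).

Sofia could report to Rahul about what at midnight.

'what' functions as the object of the preposition 'about'. It moves to the left edge, and the trace sits right after 'about':
What could Sofia report to Rahul about ___ at midnight?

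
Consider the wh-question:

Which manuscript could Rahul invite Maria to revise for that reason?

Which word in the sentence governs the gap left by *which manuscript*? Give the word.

Pre-movement form: Rahul could invite Maria to revise which manuscript for that reason.
'which manuscript' is the direct object of 'revise'. Wh-movement fronts it, leaving a gap right after 'revise':
Which manuscript could Rahul invite Maria to revise ___ for that reason?

revise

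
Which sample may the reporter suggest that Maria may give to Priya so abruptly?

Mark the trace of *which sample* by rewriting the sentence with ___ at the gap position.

Which sample may the reporter suggest that Maria may give ___ to Priya so abruptly?

In situ: The reporter may suggest that Maria may give which sample to Priya so abruptly.
'which sample' is the direct object of 'give'. The gap is right after 'give'.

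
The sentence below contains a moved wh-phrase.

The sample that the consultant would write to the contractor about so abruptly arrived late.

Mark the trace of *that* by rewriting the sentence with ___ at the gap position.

The sample that the consultant would write to the contractor about ___ so abruptly arrived late.

The filler 'that' is interpreted as the object of the preposition 'about'. The gap is right after 'about'.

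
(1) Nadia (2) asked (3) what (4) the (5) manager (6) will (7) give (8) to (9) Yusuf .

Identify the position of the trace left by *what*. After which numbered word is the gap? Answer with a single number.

7

Underlying clause: The manager will give what to Yusuf.
The filler 'what' is interpreted as the direct object of 'give'. Fronting leaves a gap immediately after 'give':
Nadia asked what the manager will give ___ to Yusuf.
'give' is word 7.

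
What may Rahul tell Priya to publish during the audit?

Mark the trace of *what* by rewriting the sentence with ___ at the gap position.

What may Rahul tell Priya to publish ___ during the audit?

Pre-movement form: Rahul may tell Priya to publish what during the audit.
'what' is the direct object of 'publish'. The gap is right after 'publish'.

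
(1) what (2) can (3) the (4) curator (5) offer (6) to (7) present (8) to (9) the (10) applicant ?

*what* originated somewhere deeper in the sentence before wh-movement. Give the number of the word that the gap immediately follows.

7

Underlying clause: The curator can offer to present what to the applicant.
'what' is the direct object of 'present'. Fronting leaves a gap immediately after 'present':
What can the curator offer to present ___ to the applicant?
'present' is word 7.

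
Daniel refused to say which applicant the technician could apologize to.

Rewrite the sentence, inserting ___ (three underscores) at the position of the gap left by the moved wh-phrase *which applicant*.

Pre-movement form: The technician could apologize to which applicant.
The filler 'which applicant' is interpreted as the object of the preposition 'to'. The gap is right after 'to'.

Daniel refused to say which applicant the technician could apologize to ___.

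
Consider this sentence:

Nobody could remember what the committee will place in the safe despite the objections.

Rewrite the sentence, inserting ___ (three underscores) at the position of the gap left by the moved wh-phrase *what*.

Pre-movement form: The committee will place what in the safe despite the objections.
'what' functions as the direct object of 'place'. The gap is right after 'place'.

Nobody could remember what the committee will place ___ in the safe despite the objections.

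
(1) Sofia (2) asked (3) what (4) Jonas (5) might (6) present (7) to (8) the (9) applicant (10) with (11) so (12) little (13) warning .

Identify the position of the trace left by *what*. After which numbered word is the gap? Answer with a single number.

6

In situ: Jonas might present what to the applicant with so little warning.
The filler 'what' is interpreted as the direct object of 'present'. Wh-movement fronts it, leaving a gap right after 'present':
Sofia asked what Jonas might present ___ to the applicant with so little warning.
'present' is word 6.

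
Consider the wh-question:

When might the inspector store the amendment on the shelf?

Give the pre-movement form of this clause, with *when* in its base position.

The filler 'when' is interpreted as the temporal adjunct. Wh-movement fronts it, leaving a gap right after 'shelf':
When might the inspector store the amendment on the shelf ___?

The inspector might store the amendment on the shelf when.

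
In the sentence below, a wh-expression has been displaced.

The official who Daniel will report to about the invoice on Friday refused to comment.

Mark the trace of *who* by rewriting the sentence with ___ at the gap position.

The official who Daniel will report to ___ about the invoice on Friday refused to comment.

'who' is the object of the preposition 'to'. The gap is right after 'to'.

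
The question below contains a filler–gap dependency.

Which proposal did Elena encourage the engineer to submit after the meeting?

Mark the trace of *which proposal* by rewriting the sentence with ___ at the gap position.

Which proposal did Elena encourage the engineer to submit ___ after the meeting?

Underlying clause: Elena did encourage the engineer to submit which proposal after the meeting.
'which proposal' functions as the direct object of 'submit'. The gap is right after 'submit'.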